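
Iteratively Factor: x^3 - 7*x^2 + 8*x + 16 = (x - 4)*(x^2 - 3*x - 4) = (x - 4)*(x + 1)*(x - 4)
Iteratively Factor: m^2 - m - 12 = (m + 3)*(m - 4)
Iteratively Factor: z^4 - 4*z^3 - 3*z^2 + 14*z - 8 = (z + 2)*(z^3 - 6*z^2 + 9*z - 4) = (z - 1)*(z + 2)*(z^2 - 5*z + 4) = (z - 4)*(z - 1)*(z + 2)*(z - 1)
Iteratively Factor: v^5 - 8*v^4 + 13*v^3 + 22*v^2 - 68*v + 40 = (v - 1)*(v^4 - 7*v^3 + 6*v^2 + 28*v - 40) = (v - 1)*(v + 2)*(v^3 - 9*v^2 + 24*v - 20) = (v - 2)*(v - 1)*(v + 2)*(v^2 - 7*v + 10) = (v - 2)^2*(v - 1)*(v + 2)*(v - 5)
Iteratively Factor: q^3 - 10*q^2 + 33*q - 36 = (q - 4)*(q^2 - 6*q + 9) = (q - 4)*(q - 3)*(q - 3)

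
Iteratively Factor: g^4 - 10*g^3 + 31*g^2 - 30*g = (g)*(g^3 - 10*g^2 + 31*g - 30) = g*(g - 5)*(g^2 - 5*g + 6) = g*(g - 5)*(g - 2)*(g - 3)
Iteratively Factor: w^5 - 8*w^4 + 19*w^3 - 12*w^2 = (w - 3)*(w^4 - 5*w^3 + 4*w^2) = (w - 3)*(w - 1)*(w^3 - 4*w^2) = w*(w - 3)*(w - 1)*(w^2 - 4*w) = w*(w - 4)*(w - 3)*(w - 1)*(w)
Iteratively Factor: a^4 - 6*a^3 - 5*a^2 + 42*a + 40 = (a + 1)*(a^3 - 7*a^2 + 2*a + 40) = (a - 5)*(a + 1)*(a^2 - 2*a - 8) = (a - 5)*(a + 1)*(a + 2)*(a - 4)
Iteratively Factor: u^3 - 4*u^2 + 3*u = (u)*(u^2 - 4*u + 3) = u*(u - 1)*(u - 3)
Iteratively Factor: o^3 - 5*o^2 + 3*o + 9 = (o - 3)*(o^2 - 2*o - 3) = (o - 3)*(o + 1)*(o - 3)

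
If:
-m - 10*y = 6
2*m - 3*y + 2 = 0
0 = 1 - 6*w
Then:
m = -38/23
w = 1/6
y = -10/23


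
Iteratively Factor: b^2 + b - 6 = (b + 3)*(b - 2)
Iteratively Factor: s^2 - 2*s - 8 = (s + 2)*(s - 4)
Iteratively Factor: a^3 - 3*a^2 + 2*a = (a - 1)*(a^2 - 2*a) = (a - 2)*(a - 1)*(a)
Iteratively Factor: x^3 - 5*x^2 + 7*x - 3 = (x - 3)*(x^2 - 2*x + 1) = (x - 3)*(x - 1)*(x - 1)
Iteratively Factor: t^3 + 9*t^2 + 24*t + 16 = (t + 1)*(t^2 + 8*t + 16) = (t + 1)*(t + 4)*(t + 4)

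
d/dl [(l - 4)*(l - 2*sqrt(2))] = 2*l - 4 - 2*sqrt(2)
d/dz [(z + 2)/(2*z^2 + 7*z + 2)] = (2*z^2 + 7*z - (z + 2)*(4*z + 7) + 2)/(2*z^2 + 7*z + 2)^2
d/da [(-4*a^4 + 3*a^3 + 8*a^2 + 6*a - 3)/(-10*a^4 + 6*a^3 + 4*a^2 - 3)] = (6*a^6 + 128*a^5 + 144*a^4 - 144*a^3 + 3*a^2 - 24*a - 18)/(100*a^8 - 120*a^7 - 44*a^6 + 48*a^5 + 76*a^4 - 36*a^3 - 24*a^2 + 9)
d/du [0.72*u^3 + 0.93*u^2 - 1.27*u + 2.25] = 2.16*u^2 + 1.86*u - 1.27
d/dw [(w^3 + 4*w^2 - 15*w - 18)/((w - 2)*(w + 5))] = (w^4 + 6*w^3 - 3*w^2 - 44*w + 204)/(w^4 + 6*w^3 - 11*w^2 - 60*w + 100)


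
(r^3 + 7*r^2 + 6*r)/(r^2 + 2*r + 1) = r*(r + 6)/(r + 1)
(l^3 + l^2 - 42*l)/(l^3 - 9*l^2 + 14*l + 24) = l*(l + 7)/(l^2 - 3*l - 4)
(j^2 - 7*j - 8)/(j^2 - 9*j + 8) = (j + 1)/(j - 1)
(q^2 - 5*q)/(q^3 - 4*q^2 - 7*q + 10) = q/(q^2 + q - 2)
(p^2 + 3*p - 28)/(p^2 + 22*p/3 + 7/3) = 3*(p - 4)/(3*p + 1)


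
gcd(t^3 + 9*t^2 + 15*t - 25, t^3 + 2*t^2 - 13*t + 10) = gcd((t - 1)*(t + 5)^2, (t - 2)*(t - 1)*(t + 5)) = t^2 + 4*t - 5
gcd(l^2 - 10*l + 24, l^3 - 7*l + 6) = 1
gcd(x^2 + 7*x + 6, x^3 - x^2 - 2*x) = x + 1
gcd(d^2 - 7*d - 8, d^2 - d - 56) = d - 8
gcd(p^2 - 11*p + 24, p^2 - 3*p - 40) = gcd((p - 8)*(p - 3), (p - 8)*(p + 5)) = p - 8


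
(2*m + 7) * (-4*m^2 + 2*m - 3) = -8*m^3 - 24*m^2 + 8*m - 21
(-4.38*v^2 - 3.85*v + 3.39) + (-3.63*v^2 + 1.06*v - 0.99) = -8.01*v^2 - 2.79*v + 2.4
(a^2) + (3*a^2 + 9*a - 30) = 4*a^2 + 9*a - 30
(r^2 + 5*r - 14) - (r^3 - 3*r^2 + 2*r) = -r^3 + 4*r^2 + 3*r - 14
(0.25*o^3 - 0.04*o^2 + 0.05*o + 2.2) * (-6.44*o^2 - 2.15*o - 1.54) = -1.61*o^5 - 0.2799*o^4 - 0.621*o^3 - 14.2139*o^2 - 4.807*o - 3.388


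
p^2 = p^2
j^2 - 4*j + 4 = (j - 2)^2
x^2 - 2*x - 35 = (x - 7)*(x + 5)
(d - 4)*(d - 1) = d^2 - 5*d + 4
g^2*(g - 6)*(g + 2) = g^4 - 4*g^3 - 12*g^2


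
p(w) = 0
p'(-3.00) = 0.00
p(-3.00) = 0.00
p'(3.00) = 0.00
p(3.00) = 0.00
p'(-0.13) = 0.00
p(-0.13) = 0.00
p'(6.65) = 0.00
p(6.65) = 0.00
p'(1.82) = 0.00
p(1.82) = 0.00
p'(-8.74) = 0.00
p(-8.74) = 0.00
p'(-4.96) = 0.00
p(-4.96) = 0.00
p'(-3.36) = 0.00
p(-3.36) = 0.00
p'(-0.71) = 0.00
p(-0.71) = 0.00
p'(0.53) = 0.00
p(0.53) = 0.00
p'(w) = 0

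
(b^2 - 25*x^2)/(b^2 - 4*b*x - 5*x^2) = (b + 5*x)/(b + x)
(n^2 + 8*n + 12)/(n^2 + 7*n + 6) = (n + 2)/(n + 1)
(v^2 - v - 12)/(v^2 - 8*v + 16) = (v + 3)/(v - 4)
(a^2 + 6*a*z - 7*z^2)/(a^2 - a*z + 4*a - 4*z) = (a + 7*z)/(a + 4)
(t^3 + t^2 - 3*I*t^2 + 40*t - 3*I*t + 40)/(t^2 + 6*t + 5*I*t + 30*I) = (t^2 + t*(1 - 8*I) - 8*I)/(t + 6)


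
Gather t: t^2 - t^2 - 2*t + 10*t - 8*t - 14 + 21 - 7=0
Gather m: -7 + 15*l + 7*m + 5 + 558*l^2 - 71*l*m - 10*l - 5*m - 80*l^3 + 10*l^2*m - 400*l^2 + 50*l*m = -80*l^3 + 158*l^2 + 5*l + m*(10*l^2 - 21*l + 2) - 2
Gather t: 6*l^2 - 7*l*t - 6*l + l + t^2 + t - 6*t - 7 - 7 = 6*l^2 - 5*l + t^2 + t*(-7*l - 5) - 14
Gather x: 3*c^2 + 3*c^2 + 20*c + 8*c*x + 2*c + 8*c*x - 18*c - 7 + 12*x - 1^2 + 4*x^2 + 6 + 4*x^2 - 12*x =6*c^2 + 16*c*x + 4*c + 8*x^2 - 2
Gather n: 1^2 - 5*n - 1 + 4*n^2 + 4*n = 4*n^2 - n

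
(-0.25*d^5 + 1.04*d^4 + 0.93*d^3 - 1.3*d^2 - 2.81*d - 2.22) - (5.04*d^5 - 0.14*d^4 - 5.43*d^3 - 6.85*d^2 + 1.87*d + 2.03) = -5.29*d^5 + 1.18*d^4 + 6.36*d^3 + 5.55*d^2 - 4.68*d - 4.25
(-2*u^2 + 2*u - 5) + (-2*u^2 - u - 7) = -4*u^2 + u - 12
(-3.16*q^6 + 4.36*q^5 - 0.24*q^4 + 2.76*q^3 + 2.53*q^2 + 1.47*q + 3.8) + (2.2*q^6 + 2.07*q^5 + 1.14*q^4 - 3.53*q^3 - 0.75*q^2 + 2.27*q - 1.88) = -0.96*q^6 + 6.43*q^5 + 0.9*q^4 - 0.77*q^3 + 1.78*q^2 + 3.74*q + 1.92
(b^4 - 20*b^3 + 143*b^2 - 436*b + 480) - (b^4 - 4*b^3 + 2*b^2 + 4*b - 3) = -16*b^3 + 141*b^2 - 440*b + 483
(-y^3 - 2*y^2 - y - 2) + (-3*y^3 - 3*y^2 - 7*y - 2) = -4*y^3 - 5*y^2 - 8*y - 4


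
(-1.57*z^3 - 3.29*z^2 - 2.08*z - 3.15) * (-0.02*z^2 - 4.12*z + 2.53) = 0.0314*z^5 + 6.5342*z^4 + 9.6243*z^3 + 0.308900000000002*z^2 + 7.7156*z - 7.9695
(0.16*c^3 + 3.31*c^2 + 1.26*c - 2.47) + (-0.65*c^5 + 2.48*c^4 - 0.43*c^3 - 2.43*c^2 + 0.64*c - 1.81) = -0.65*c^5 + 2.48*c^4 - 0.27*c^3 + 0.88*c^2 + 1.9*c - 4.28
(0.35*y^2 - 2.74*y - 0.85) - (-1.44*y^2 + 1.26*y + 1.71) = 1.79*y^2 - 4.0*y - 2.56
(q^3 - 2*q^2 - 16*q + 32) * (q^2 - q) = q^5 - 3*q^4 - 14*q^3 + 48*q^2 - 32*q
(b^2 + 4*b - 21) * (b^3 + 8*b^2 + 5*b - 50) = b^5 + 12*b^4 + 16*b^3 - 198*b^2 - 305*b + 1050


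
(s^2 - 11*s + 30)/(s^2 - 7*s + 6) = (s - 5)/(s - 1)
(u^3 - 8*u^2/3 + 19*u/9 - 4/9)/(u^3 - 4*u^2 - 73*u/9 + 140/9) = (3*u^2 - 4*u + 1)/(3*u^2 - 8*u - 35)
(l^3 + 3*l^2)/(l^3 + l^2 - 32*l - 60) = l^2*(l + 3)/(l^3 + l^2 - 32*l - 60)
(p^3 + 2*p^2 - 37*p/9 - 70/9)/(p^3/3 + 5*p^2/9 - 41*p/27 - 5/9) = 3*(9*p^3 + 18*p^2 - 37*p - 70)/(9*p^3 + 15*p^2 - 41*p - 15)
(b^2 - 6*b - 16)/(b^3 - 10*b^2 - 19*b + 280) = (b + 2)/(b^2 - 2*b - 35)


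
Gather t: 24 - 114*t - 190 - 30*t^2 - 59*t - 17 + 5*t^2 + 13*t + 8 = -25*t^2 - 160*t - 175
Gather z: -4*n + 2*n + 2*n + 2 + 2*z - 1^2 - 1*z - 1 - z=0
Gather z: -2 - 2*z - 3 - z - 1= -3*z - 6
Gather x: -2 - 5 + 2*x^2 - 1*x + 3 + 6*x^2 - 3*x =8*x^2 - 4*x - 4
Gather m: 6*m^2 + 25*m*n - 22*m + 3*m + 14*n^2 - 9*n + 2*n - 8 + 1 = 6*m^2 + m*(25*n - 19) + 14*n^2 - 7*n - 7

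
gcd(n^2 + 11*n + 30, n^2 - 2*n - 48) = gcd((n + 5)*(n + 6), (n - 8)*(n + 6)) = n + 6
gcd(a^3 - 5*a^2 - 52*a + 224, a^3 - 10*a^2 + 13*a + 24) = a - 8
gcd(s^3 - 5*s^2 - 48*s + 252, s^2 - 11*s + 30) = s - 6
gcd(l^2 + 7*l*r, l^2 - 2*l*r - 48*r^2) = 1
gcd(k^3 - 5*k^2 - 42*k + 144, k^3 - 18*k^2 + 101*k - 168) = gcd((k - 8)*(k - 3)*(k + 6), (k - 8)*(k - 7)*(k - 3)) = k^2 - 11*k + 24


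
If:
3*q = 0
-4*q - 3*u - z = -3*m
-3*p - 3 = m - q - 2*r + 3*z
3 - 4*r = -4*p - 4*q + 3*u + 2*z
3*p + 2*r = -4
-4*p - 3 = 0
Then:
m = 13/8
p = -3/4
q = 0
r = -7/8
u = 25/12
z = -11/8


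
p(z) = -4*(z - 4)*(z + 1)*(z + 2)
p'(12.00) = -1592.00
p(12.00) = -5824.00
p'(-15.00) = -2780.00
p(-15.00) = 13832.00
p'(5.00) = -220.00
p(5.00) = -168.00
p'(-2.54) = -57.74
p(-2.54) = 21.75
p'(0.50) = 41.00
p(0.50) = 52.50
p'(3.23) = -59.35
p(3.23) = 68.14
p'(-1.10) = 16.68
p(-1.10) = -1.84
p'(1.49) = 25.28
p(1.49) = 87.25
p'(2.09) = 4.30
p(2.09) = 96.56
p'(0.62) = 40.35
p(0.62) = 57.38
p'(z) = -4*(z - 4)*(z + 1) - 4*(z - 4)*(z + 2) - 4*(z + 1)*(z + 2)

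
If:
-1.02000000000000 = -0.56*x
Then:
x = 1.82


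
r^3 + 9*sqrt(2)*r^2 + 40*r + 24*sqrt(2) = (r + sqrt(2))*(r + 2*sqrt(2))*(r + 6*sqrt(2))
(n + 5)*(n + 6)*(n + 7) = n^3 + 18*n^2 + 107*n + 210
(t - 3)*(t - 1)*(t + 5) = t^3 + t^2 - 17*t + 15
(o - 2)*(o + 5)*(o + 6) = o^3 + 9*o^2 + 8*o - 60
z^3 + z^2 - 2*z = z*(z - 1)*(z + 2)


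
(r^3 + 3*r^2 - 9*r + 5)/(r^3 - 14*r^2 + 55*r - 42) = (r^2 + 4*r - 5)/(r^2 - 13*r + 42)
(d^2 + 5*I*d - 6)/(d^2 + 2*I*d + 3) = (d + 2*I)/(d - I)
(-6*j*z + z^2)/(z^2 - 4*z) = (-6*j + z)/(z - 4)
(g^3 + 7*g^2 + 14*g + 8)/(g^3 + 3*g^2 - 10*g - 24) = (g + 1)/(g - 3)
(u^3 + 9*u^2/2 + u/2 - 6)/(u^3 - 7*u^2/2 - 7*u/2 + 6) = (u + 4)/(u - 4)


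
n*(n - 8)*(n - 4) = n^3 - 12*n^2 + 32*n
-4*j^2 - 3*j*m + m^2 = (-4*j + m)*(j + m)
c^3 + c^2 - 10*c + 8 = (c - 2)*(c - 1)*(c + 4)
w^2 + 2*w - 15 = (w - 3)*(w + 5)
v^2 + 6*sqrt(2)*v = v*(v + 6*sqrt(2))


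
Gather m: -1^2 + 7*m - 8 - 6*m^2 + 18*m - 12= -6*m^2 + 25*m - 21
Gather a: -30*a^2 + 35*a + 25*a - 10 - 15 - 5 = -30*a^2 + 60*a - 30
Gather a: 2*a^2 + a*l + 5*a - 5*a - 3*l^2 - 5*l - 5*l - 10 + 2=2*a^2 + a*l - 3*l^2 - 10*l - 8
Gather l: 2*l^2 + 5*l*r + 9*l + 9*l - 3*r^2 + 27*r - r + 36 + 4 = 2*l^2 + l*(5*r + 18) - 3*r^2 + 26*r + 40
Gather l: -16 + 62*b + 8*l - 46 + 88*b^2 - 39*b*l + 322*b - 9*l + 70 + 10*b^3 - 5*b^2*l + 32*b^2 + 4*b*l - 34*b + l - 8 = 10*b^3 + 120*b^2 + 350*b + l*(-5*b^2 - 35*b)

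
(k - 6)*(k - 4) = k^2 - 10*k + 24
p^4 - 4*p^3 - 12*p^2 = p^2*(p - 6)*(p + 2)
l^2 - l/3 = l*(l - 1/3)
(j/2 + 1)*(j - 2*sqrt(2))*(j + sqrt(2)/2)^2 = j^4/2 - sqrt(2)*j^3/2 + j^3 - 7*j^2/4 - sqrt(2)*j^2 - 7*j/2 - sqrt(2)*j/2 - sqrt(2)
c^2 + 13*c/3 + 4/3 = (c + 1/3)*(c + 4)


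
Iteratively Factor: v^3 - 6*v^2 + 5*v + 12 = (v - 3)*(v^2 - 3*v - 4) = (v - 3)*(v + 1)*(v - 4)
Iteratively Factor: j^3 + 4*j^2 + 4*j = (j + 2)*(j^2 + 2*j) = j*(j + 2)*(j + 2)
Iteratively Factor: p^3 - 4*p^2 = (p)*(p^2 - 4*p) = p*(p - 4)*(p)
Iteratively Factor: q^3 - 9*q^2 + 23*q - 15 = (q - 5)*(q^2 - 4*q + 3) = (q - 5)*(q - 3)*(q - 1)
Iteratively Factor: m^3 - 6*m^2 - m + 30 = (m - 3)*(m^2 - 3*m - 10) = (m - 3)*(m + 2)*(m - 5)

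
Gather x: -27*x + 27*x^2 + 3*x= 27*x^2 - 24*x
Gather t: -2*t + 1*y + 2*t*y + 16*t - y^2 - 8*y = t*(2*y + 14) - y^2 - 7*y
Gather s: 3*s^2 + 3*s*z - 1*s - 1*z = 3*s^2 + s*(3*z - 1) - z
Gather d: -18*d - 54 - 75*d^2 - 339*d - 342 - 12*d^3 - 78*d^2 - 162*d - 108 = -12*d^3 - 153*d^2 - 519*d - 504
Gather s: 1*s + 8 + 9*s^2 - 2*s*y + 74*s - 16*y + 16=9*s^2 + s*(75 - 2*y) - 16*y + 24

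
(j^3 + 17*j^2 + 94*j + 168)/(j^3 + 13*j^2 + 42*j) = (j + 4)/j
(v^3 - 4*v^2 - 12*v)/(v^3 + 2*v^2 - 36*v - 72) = v/(v + 6)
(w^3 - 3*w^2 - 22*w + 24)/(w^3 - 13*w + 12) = (w - 6)/(w - 3)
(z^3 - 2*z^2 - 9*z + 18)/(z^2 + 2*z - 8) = (z^2 - 9)/(z + 4)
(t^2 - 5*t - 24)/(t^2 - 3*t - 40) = (t + 3)/(t + 5)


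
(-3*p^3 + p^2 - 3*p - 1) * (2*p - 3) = -6*p^4 + 11*p^3 - 9*p^2 + 7*p + 3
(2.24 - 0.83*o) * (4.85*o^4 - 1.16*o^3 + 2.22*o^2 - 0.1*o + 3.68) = -4.0255*o^5 + 11.8268*o^4 - 4.441*o^3 + 5.0558*o^2 - 3.2784*o + 8.2432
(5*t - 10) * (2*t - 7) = 10*t^2 - 55*t + 70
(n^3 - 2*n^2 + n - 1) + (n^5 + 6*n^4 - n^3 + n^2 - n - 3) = n^5 + 6*n^4 - n^2 - 4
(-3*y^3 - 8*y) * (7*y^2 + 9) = -21*y^5 - 83*y^3 - 72*y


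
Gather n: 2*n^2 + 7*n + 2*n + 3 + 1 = 2*n^2 + 9*n + 4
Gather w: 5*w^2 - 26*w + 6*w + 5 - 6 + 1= 5*w^2 - 20*w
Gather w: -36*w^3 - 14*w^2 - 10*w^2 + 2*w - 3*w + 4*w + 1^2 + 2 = -36*w^3 - 24*w^2 + 3*w + 3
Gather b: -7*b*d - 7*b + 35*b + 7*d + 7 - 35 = b*(28 - 7*d) + 7*d - 28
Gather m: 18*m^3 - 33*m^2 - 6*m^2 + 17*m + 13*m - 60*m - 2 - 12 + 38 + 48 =18*m^3 - 39*m^2 - 30*m + 72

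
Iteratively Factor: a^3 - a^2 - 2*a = (a - 2)*(a^2 + a) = (a - 2)*(a + 1)*(a)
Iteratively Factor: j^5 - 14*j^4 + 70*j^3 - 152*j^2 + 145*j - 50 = (j - 5)*(j^4 - 9*j^3 + 25*j^2 - 27*j + 10) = (j - 5)*(j - 1)*(j^3 - 8*j^2 + 17*j - 10) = (j - 5)^2*(j - 1)*(j^2 - 3*j + 2) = (j - 5)^2*(j - 1)^2*(j - 2)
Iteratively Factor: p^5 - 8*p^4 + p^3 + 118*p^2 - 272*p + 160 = (p - 2)*(p^4 - 6*p^3 - 11*p^2 + 96*p - 80) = (p - 5)*(p - 2)*(p^3 - p^2 - 16*p + 16) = (p - 5)*(p - 2)*(p - 1)*(p^2 - 16) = (p - 5)*(p - 2)*(p - 1)*(p + 4)*(p - 4)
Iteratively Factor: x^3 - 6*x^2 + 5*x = (x - 1)*(x^2 - 5*x) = (x - 5)*(x - 1)*(x)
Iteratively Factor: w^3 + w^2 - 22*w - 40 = (w - 5)*(w^2 + 6*w + 8) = (w - 5)*(w + 2)*(w + 4)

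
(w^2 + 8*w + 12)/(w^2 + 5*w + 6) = (w + 6)/(w + 3)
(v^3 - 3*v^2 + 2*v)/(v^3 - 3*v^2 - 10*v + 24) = v*(v - 1)/(v^2 - v - 12)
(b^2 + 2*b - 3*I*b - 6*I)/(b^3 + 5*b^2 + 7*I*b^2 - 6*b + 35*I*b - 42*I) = (b^2 + b*(2 - 3*I) - 6*I)/(b^3 + b^2*(5 + 7*I) + b*(-6 + 35*I) - 42*I)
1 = 1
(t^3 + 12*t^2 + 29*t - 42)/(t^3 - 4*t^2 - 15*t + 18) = (t^2 + 13*t + 42)/(t^2 - 3*t - 18)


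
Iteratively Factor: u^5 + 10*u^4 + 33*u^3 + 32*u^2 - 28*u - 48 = (u + 3)*(u^4 + 7*u^3 + 12*u^2 - 4*u - 16) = (u + 3)*(u + 4)*(u^3 + 3*u^2 - 4) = (u + 2)*(u + 3)*(u + 4)*(u^2 + u - 2) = (u - 1)*(u + 2)*(u + 3)*(u + 4)*(u + 2)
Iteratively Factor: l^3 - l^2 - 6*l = (l)*(l^2 - l - 6) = l*(l + 2)*(l - 3)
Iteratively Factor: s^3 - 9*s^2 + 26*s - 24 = (s - 2)*(s^2 - 7*s + 12) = (s - 3)*(s - 2)*(s - 4)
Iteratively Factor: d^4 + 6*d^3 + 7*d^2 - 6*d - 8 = (d + 4)*(d^3 + 2*d^2 - d - 2) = (d - 1)*(d + 4)*(d^2 + 3*d + 2) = (d - 1)*(d + 1)*(d + 4)*(d + 2)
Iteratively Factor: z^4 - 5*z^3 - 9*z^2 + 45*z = (z - 3)*(z^3 - 2*z^2 - 15*z) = z*(z - 3)*(z^2 - 2*z - 15) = z*(z - 5)*(z - 3)*(z + 3)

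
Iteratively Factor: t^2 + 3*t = (t)*(t + 3)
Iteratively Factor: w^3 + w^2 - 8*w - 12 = (w + 2)*(w^2 - w - 6) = (w + 2)^2*(w - 3)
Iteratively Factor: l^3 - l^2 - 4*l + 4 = (l - 2)*(l^2 + l - 2) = (l - 2)*(l - 1)*(l + 2)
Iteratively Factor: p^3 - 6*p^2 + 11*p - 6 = (p - 1)*(p^2 - 5*p + 6) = (p - 2)*(p - 1)*(p - 3)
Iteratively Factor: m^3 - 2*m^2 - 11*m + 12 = (m - 1)*(m^2 - m - 12) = (m - 1)*(m + 3)*(m - 4)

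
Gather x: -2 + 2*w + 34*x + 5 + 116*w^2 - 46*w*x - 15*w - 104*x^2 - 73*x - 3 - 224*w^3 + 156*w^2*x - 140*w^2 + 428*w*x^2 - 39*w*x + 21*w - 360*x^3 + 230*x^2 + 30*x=-224*w^3 - 24*w^2 + 8*w - 360*x^3 + x^2*(428*w + 126) + x*(156*w^2 - 85*w - 9)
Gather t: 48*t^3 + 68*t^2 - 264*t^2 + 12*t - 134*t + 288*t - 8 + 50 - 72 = 48*t^3 - 196*t^2 + 166*t - 30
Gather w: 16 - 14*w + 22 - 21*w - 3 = 35 - 35*w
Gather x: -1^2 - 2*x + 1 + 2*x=0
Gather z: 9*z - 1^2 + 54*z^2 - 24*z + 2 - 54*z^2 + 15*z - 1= 0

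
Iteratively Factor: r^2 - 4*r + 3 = (r - 1)*(r - 3)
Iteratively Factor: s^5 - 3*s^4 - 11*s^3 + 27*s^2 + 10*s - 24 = (s + 3)*(s^4 - 6*s^3 + 7*s^2 + 6*s - 8) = (s - 2)*(s + 3)*(s^3 - 4*s^2 - s + 4) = (s - 4)*(s - 2)*(s + 3)*(s^2 - 1) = (s - 4)*(s - 2)*(s - 1)*(s + 3)*(s + 1)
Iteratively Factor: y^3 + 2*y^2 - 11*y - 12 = (y + 1)*(y^2 + y - 12) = (y + 1)*(y + 4)*(y - 3)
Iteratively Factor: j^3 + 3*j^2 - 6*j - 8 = (j - 2)*(j^2 + 5*j + 4) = (j - 2)*(j + 4)*(j + 1)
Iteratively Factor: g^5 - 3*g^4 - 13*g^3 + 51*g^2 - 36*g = (g - 1)*(g^4 - 2*g^3 - 15*g^2 + 36*g) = (g - 1)*(g + 4)*(g^3 - 6*g^2 + 9*g) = g*(g - 1)*(g + 4)*(g^2 - 6*g + 9) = g*(g - 3)*(g - 1)*(g + 4)*(g - 3)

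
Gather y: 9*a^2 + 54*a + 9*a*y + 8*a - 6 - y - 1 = 9*a^2 + 62*a + y*(9*a - 1) - 7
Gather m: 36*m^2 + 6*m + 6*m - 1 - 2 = 36*m^2 + 12*m - 3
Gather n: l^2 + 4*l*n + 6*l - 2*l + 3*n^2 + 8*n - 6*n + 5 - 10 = l^2 + 4*l + 3*n^2 + n*(4*l + 2) - 5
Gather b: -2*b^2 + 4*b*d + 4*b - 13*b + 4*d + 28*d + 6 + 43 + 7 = -2*b^2 + b*(4*d - 9) + 32*d + 56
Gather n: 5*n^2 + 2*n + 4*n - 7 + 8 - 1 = 5*n^2 + 6*n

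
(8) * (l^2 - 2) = 8*l^2 - 16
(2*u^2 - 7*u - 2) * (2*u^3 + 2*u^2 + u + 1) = 4*u^5 - 10*u^4 - 16*u^3 - 9*u^2 - 9*u - 2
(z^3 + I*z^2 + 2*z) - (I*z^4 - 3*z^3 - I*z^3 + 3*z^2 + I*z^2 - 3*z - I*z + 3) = -I*z^4 + 4*z^3 + I*z^3 - 3*z^2 + 5*z + I*z - 3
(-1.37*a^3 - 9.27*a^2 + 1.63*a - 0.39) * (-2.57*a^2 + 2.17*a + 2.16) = 3.5209*a^5 + 20.851*a^4 - 27.2642*a^3 - 15.4838*a^2 + 2.6745*a - 0.8424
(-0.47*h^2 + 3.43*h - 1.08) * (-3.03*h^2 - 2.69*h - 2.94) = 1.4241*h^4 - 9.1286*h^3 - 4.5725*h^2 - 7.179*h + 3.1752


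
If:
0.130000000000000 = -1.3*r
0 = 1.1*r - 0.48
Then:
No Solution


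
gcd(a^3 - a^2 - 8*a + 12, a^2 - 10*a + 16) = a - 2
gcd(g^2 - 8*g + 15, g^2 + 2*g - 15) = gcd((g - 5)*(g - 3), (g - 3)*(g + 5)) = g - 3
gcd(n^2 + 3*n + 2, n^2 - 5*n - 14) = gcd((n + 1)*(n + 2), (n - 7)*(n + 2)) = n + 2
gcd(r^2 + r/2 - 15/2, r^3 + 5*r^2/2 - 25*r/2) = r - 5/2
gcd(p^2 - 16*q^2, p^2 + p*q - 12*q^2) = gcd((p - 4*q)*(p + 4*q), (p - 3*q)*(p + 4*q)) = p + 4*q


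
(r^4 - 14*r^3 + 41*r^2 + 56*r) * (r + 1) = r^5 - 13*r^4 + 27*r^3 + 97*r^2 + 56*r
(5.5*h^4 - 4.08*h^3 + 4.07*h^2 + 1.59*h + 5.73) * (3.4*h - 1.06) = 18.7*h^5 - 19.702*h^4 + 18.1628*h^3 + 1.0918*h^2 + 17.7966*h - 6.0738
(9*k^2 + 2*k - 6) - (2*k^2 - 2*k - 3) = 7*k^2 + 4*k - 3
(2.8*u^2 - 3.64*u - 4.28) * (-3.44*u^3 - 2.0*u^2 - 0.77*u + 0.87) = -9.632*u^5 + 6.9216*u^4 + 19.8472*u^3 + 13.7988*u^2 + 0.1288*u - 3.7236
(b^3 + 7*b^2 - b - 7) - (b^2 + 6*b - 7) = b^3 + 6*b^2 - 7*b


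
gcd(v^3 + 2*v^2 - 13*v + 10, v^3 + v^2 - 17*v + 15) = v^2 + 4*v - 5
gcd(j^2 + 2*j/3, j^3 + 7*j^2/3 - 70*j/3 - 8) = 1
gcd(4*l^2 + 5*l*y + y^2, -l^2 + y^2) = l + y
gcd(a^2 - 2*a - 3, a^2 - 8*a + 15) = a - 3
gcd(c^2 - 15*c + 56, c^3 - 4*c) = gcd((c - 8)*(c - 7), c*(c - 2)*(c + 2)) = 1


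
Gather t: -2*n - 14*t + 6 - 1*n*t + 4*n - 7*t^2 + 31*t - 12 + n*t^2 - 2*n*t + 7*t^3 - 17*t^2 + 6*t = 2*n + 7*t^3 + t^2*(n - 24) + t*(23 - 3*n) - 6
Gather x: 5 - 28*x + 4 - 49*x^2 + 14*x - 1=-49*x^2 - 14*x + 8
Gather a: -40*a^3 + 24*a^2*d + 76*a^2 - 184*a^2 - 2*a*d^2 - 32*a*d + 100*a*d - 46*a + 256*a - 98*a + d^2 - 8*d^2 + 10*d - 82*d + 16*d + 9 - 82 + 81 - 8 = -40*a^3 + a^2*(24*d - 108) + a*(-2*d^2 + 68*d + 112) - 7*d^2 - 56*d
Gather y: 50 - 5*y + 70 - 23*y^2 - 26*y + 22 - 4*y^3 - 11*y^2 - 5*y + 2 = -4*y^3 - 34*y^2 - 36*y + 144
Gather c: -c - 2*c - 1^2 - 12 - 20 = -3*c - 33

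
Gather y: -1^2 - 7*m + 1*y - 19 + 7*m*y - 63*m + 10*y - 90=-70*m + y*(7*m + 11) - 110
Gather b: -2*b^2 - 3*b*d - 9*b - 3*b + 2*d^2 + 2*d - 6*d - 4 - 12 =-2*b^2 + b*(-3*d - 12) + 2*d^2 - 4*d - 16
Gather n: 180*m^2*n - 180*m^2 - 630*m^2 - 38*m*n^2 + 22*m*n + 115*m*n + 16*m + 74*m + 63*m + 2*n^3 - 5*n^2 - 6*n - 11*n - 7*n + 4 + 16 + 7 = -810*m^2 + 153*m + 2*n^3 + n^2*(-38*m - 5) + n*(180*m^2 + 137*m - 24) + 27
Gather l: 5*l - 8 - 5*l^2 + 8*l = -5*l^2 + 13*l - 8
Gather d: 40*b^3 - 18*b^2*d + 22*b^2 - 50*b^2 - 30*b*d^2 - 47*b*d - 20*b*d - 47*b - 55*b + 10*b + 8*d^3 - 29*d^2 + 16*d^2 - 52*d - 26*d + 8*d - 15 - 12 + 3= 40*b^3 - 28*b^2 - 92*b + 8*d^3 + d^2*(-30*b - 13) + d*(-18*b^2 - 67*b - 70) - 24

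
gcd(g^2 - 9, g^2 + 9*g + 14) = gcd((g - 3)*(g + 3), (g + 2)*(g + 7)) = 1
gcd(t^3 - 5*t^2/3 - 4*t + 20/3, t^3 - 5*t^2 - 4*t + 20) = t^2 - 4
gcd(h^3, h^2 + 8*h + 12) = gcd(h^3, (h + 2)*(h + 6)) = 1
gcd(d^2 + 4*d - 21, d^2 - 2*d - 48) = 1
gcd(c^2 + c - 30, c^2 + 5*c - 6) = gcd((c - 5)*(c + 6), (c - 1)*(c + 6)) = c + 6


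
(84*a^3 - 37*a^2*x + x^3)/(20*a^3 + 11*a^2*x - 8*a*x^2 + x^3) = (-21*a^2 + 4*a*x + x^2)/(-5*a^2 - 4*a*x + x^2)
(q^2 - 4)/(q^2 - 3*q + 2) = (q + 2)/(q - 1)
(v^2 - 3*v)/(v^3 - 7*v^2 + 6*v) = (v - 3)/(v^2 - 7*v + 6)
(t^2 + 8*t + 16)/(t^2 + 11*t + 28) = (t + 4)/(t + 7)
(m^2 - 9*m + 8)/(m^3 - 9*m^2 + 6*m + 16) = (m - 1)/(m^2 - m - 2)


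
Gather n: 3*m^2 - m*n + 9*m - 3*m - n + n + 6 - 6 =3*m^2 - m*n + 6*m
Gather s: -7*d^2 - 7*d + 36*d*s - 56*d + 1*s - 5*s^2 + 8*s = -7*d^2 - 63*d - 5*s^2 + s*(36*d + 9)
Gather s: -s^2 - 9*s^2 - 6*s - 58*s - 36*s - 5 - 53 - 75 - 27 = -10*s^2 - 100*s - 160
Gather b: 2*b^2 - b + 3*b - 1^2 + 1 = 2*b^2 + 2*b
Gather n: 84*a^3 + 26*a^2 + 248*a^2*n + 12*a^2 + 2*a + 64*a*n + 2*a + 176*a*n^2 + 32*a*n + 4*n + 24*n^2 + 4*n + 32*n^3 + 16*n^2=84*a^3 + 38*a^2 + 4*a + 32*n^3 + n^2*(176*a + 40) + n*(248*a^2 + 96*a + 8)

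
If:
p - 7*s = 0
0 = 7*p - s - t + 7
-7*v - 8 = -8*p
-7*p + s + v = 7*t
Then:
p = -351/376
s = -351/2632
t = 197/329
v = -727/329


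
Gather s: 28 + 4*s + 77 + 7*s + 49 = 11*s + 154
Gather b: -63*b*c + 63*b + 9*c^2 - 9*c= b*(63 - 63*c) + 9*c^2 - 9*c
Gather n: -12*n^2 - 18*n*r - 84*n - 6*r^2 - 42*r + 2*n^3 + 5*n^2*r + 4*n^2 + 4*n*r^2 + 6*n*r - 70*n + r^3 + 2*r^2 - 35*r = 2*n^3 + n^2*(5*r - 8) + n*(4*r^2 - 12*r - 154) + r^3 - 4*r^2 - 77*r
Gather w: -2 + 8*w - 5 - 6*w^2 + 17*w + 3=-6*w^2 + 25*w - 4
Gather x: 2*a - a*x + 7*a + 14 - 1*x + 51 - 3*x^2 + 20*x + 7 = 9*a - 3*x^2 + x*(19 - a) + 72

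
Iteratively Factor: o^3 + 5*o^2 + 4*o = (o + 4)*(o^2 + o) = (o + 1)*(o + 4)*(o)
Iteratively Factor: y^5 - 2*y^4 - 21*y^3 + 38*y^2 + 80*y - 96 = (y - 4)*(y^4 + 2*y^3 - 13*y^2 - 14*y + 24) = (y - 4)*(y - 1)*(y^3 + 3*y^2 - 10*y - 24) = (y - 4)*(y - 1)*(y + 2)*(y^2 + y - 12) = (y - 4)*(y - 3)*(y - 1)*(y + 2)*(y + 4)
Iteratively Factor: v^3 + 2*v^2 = (v)*(v^2 + 2*v) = v*(v + 2)*(v)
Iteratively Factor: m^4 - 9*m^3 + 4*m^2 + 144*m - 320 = (m - 5)*(m^3 - 4*m^2 - 16*m + 64) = (m - 5)*(m + 4)*(m^2 - 8*m + 16) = (m - 5)*(m - 4)*(m + 4)*(m - 4)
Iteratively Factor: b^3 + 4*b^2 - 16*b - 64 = (b + 4)*(b^2 - 16) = (b + 4)^2*(b - 4)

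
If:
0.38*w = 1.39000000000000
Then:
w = 3.66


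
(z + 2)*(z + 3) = z^2 + 5*z + 6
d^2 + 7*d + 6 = (d + 1)*(d + 6)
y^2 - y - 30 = (y - 6)*(y + 5)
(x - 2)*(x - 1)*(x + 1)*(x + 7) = x^4 + 5*x^3 - 15*x^2 - 5*x + 14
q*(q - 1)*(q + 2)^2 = q^4 + 3*q^3 - 4*q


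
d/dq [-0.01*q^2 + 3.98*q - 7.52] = 3.98 - 0.02*q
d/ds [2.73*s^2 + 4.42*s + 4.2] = 5.46*s + 4.42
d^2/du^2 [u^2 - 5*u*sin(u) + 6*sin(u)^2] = 5*u*sin(u) - 24*sin(u)^2 - 10*cos(u) + 14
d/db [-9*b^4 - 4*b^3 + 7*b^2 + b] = -36*b^3 - 12*b^2 + 14*b + 1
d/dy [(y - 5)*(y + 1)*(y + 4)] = 3*y^2 - 21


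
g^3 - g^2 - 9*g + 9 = (g - 3)*(g - 1)*(g + 3)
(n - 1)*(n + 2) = n^2 + n - 2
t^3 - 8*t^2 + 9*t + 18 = (t - 6)*(t - 3)*(t + 1)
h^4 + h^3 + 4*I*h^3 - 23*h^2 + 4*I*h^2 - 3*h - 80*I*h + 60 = (h - 4)*(h + 5)*(h + I)*(h + 3*I)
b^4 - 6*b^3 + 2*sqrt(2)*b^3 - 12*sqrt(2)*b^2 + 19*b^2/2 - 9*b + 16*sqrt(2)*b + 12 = (b - 4)*(b - 2)*(b + sqrt(2)/2)*(b + 3*sqrt(2)/2)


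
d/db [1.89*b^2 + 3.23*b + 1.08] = 3.78*b + 3.23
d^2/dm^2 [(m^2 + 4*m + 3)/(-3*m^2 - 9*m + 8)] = 2*(-9*m^3 - 153*m^2 - 531*m - 667)/(27*m^6 + 243*m^5 + 513*m^4 - 567*m^3 - 1368*m^2 + 1728*m - 512)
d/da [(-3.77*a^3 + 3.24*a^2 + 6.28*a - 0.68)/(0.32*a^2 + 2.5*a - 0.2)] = (-1.2064*a^4 - 18.85*a^3 + 8.3524*a^2 - 0.860800000000001*a + 0.444)/(0.1024*a^4 + 1.6*a^3 + 6.122*a^2 - 1.0*a + 0.04)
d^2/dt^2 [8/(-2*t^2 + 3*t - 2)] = 16*(4*t^2 - 6*t - (4*t - 3)^2 + 4)/(2*t^2 - 3*t + 2)^3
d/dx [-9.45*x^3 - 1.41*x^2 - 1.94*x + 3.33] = -28.35*x^2 - 2.82*x - 1.94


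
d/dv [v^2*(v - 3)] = 3*v*(v - 2)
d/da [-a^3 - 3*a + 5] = -3*a^2 - 3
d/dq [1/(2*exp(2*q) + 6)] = -exp(2*q)/(exp(2*q) + 3)^2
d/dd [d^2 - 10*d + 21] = 2*d - 10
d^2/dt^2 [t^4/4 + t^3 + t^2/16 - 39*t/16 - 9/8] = 3*t^2 + 6*t + 1/8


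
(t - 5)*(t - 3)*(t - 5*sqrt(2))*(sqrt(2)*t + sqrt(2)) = sqrt(2)*t^4 - 10*t^3 - 7*sqrt(2)*t^3 + 7*sqrt(2)*t^2 + 70*t^2 - 70*t + 15*sqrt(2)*t - 150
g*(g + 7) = g^2 + 7*g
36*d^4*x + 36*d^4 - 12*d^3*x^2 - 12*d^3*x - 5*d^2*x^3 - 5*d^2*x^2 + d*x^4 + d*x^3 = (-6*d + x)*(-2*d + x)*(3*d + x)*(d*x + d)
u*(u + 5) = u^2 + 5*u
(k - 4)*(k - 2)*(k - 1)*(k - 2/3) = k^4 - 23*k^3/3 + 56*k^2/3 - 52*k/3 + 16/3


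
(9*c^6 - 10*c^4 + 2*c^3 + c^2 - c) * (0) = 0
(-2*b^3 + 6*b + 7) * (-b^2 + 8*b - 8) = 2*b^5 - 16*b^4 + 10*b^3 + 41*b^2 + 8*b - 56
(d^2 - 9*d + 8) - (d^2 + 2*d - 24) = 32 - 11*d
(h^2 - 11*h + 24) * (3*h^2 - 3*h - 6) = 3*h^4 - 36*h^3 + 99*h^2 - 6*h - 144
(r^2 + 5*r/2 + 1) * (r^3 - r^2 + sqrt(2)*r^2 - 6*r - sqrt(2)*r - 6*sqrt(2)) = r^5 + sqrt(2)*r^4 + 3*r^4/2 - 15*r^3/2 + 3*sqrt(2)*r^3/2 - 16*r^2 - 15*sqrt(2)*r^2/2 - 16*sqrt(2)*r - 6*r - 6*sqrt(2)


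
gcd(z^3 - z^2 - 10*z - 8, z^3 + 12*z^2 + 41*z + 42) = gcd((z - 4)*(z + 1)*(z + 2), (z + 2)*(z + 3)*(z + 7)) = z + 2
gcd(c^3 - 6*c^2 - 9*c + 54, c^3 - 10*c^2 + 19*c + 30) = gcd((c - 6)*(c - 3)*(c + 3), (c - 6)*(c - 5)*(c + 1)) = c - 6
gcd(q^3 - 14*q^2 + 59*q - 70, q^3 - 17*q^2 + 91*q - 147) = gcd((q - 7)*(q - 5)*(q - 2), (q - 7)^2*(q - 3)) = q - 7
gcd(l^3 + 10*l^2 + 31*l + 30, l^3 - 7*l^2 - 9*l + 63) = l + 3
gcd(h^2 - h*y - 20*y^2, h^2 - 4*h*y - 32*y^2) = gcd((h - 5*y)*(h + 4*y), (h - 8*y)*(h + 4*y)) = h + 4*y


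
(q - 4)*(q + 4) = q^2 - 16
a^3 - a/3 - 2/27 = (a - 2/3)*(a + 1/3)^2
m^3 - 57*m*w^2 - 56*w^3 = (m - 8*w)*(m + w)*(m + 7*w)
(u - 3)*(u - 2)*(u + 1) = u^3 - 4*u^2 + u + 6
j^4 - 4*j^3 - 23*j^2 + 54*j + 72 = (j - 6)*(j - 3)*(j + 1)*(j + 4)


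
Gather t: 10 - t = 10 - t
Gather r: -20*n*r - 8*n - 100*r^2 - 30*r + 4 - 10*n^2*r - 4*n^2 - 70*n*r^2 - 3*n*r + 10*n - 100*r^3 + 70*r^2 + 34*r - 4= -4*n^2 + 2*n - 100*r^3 + r^2*(-70*n - 30) + r*(-10*n^2 - 23*n + 4)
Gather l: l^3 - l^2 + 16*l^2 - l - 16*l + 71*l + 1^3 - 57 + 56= l^3 + 15*l^2 + 54*l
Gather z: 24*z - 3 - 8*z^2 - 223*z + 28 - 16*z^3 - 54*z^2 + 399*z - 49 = -16*z^3 - 62*z^2 + 200*z - 24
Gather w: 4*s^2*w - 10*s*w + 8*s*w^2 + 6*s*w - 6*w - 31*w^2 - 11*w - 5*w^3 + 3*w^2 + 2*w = -5*w^3 + w^2*(8*s - 28) + w*(4*s^2 - 4*s - 15)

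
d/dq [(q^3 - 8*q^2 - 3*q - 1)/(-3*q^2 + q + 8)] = (-3*q^4 + 2*q^3 + 7*q^2 - 134*q - 23)/(9*q^4 - 6*q^3 - 47*q^2 + 16*q + 64)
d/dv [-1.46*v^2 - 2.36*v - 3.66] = -2.92*v - 2.36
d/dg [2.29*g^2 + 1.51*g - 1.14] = 4.58*g + 1.51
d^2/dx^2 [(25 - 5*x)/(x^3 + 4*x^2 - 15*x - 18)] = 10*(-(x - 5)*(3*x^2 + 8*x - 15)^2 + (3*x^2 + 8*x + (x - 5)*(3*x + 4) - 15)*(x^3 + 4*x^2 - 15*x - 18))/(x^3 + 4*x^2 - 15*x - 18)^3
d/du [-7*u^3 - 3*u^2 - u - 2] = -21*u^2 - 6*u - 1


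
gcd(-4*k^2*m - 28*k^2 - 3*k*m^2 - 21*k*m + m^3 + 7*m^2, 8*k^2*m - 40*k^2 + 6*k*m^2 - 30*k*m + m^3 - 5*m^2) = 1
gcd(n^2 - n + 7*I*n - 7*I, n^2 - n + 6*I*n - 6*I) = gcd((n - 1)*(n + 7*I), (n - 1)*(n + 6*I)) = n - 1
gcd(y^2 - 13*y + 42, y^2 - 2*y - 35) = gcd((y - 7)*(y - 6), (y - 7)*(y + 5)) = y - 7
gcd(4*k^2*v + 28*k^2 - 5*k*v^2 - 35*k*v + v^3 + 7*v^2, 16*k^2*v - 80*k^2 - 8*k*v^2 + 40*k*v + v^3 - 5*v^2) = -4*k + v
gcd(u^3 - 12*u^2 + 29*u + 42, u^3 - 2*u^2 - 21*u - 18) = u^2 - 5*u - 6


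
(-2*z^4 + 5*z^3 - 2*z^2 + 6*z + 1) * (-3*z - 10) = 6*z^5 + 5*z^4 - 44*z^3 + 2*z^2 - 63*z - 10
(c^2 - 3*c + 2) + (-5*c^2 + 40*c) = -4*c^2 + 37*c + 2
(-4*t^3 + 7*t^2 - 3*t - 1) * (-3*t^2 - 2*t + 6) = 12*t^5 - 13*t^4 - 29*t^3 + 51*t^2 - 16*t - 6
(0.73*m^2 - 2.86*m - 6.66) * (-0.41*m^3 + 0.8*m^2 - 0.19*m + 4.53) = -0.2993*m^5 + 1.7566*m^4 + 0.3039*m^3 - 1.4777*m^2 - 11.6904*m - 30.1698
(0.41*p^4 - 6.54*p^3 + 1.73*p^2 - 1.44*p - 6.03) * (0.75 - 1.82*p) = -0.7462*p^5 + 12.2103*p^4 - 8.0536*p^3 + 3.9183*p^2 + 9.8946*p - 4.5225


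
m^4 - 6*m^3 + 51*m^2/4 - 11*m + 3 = (m - 2)^2*(m - 3/2)*(m - 1/2)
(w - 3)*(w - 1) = w^2 - 4*w + 3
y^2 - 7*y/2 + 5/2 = (y - 5/2)*(y - 1)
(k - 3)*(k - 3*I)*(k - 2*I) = k^3 - 3*k^2 - 5*I*k^2 - 6*k + 15*I*k + 18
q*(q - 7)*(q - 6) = q^3 - 13*q^2 + 42*q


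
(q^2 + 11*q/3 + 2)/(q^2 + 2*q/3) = (q + 3)/q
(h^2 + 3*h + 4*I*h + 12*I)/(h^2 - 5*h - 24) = (h + 4*I)/(h - 8)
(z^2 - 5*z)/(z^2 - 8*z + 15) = z/(z - 3)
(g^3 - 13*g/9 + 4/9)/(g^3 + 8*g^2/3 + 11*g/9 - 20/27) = 3*(g - 1)/(3*g + 5)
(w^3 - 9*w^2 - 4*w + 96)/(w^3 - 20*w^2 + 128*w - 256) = (w + 3)/(w - 8)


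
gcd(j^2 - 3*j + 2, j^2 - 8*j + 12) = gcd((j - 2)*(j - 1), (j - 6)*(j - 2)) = j - 2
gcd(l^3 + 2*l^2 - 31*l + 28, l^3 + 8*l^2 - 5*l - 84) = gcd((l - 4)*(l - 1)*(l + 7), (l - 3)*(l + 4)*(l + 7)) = l + 7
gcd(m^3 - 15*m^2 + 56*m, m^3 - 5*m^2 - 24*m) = m^2 - 8*m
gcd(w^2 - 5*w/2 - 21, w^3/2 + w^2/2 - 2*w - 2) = 1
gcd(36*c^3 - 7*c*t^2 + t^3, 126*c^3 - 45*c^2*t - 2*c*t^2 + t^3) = 18*c^2 - 9*c*t + t^2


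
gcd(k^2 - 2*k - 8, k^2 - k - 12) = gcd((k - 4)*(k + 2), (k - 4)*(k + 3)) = k - 4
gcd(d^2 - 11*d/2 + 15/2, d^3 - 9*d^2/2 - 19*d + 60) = d - 5/2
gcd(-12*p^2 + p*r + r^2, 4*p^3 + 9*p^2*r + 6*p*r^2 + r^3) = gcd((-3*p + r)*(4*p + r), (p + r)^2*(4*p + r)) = 4*p + r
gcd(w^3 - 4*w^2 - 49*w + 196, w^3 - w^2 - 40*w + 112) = w^2 + 3*w - 28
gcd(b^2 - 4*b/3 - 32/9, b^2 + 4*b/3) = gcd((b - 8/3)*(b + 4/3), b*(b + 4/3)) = b + 4/3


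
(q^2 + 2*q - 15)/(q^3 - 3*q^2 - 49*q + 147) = (q + 5)/(q^2 - 49)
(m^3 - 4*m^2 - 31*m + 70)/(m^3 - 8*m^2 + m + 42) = (m^2 + 3*m - 10)/(m^2 - m - 6)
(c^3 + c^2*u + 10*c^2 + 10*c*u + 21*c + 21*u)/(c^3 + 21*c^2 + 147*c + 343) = (c^2 + c*u + 3*c + 3*u)/(c^2 + 14*c + 49)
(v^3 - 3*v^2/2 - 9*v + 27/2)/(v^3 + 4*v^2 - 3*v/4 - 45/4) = 2*(v - 3)/(2*v + 5)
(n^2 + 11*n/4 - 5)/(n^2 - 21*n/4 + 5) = (n + 4)/(n - 4)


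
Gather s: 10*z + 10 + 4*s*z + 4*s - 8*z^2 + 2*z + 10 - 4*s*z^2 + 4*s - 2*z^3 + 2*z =s*(-4*z^2 + 4*z + 8) - 2*z^3 - 8*z^2 + 14*z + 20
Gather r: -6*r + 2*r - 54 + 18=-4*r - 36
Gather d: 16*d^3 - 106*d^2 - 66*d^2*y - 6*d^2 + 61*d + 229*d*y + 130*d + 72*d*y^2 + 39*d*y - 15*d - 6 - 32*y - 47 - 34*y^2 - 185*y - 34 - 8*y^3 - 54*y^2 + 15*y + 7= 16*d^3 + d^2*(-66*y - 112) + d*(72*y^2 + 268*y + 176) - 8*y^3 - 88*y^2 - 202*y - 80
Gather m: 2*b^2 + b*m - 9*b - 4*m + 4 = 2*b^2 - 9*b + m*(b - 4) + 4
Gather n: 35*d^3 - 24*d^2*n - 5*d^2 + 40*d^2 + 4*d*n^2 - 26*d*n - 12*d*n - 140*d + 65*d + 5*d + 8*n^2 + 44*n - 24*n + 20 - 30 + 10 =35*d^3 + 35*d^2 - 70*d + n^2*(4*d + 8) + n*(-24*d^2 - 38*d + 20)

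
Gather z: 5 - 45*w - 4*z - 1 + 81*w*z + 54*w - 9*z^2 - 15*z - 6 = 9*w - 9*z^2 + z*(81*w - 19) - 2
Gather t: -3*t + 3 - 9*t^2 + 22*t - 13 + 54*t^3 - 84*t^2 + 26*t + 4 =54*t^3 - 93*t^2 + 45*t - 6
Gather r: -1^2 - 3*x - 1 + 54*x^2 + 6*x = 54*x^2 + 3*x - 2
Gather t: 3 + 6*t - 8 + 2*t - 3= 8*t - 8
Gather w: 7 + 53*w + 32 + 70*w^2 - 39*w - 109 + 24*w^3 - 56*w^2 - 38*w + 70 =24*w^3 + 14*w^2 - 24*w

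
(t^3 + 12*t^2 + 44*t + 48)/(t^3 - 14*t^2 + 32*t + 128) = (t^2 + 10*t + 24)/(t^2 - 16*t + 64)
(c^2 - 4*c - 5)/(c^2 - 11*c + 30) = (c + 1)/(c - 6)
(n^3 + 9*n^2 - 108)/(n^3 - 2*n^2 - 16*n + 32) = (n^3 + 9*n^2 - 108)/(n^3 - 2*n^2 - 16*n + 32)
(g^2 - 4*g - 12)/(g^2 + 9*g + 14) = (g - 6)/(g + 7)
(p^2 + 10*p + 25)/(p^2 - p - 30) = (p + 5)/(p - 6)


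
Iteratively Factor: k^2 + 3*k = (k + 3)*(k)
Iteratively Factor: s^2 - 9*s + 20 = (s - 5)*(s - 4)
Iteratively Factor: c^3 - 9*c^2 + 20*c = (c - 5)*(c^2 - 4*c) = c*(c - 5)*(c - 4)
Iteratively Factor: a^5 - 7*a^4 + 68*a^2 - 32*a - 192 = (a - 3)*(a^4 - 4*a^3 - 12*a^2 + 32*a + 64) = (a - 4)*(a - 3)*(a^3 - 12*a - 16) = (a - 4)*(a - 3)*(a + 2)*(a^2 - 2*a - 8) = (a - 4)^2*(a - 3)*(a + 2)*(a + 2)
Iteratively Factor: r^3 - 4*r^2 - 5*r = (r + 1)*(r^2 - 5*r) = r*(r + 1)*(r - 5)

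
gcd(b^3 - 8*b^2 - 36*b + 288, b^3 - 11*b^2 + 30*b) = b - 6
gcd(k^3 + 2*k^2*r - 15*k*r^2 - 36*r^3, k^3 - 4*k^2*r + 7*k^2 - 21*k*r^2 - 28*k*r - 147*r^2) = k + 3*r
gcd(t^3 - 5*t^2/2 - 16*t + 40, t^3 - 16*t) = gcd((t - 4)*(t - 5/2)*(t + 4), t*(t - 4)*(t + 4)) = t^2 - 16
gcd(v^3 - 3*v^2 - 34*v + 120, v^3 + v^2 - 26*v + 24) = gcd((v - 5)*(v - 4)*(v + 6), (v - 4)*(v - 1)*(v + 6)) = v^2 + 2*v - 24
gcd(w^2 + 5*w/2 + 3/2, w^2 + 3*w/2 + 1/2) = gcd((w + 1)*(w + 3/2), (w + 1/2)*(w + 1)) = w + 1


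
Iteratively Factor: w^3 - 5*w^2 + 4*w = (w)*(w^2 - 5*w + 4) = w*(w - 4)*(w - 1)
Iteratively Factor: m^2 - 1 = (m - 1)*(m + 1)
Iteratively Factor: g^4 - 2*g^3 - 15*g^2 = (g)*(g^3 - 2*g^2 - 15*g) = g*(g - 5)*(g^2 + 3*g) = g^2*(g - 5)*(g + 3)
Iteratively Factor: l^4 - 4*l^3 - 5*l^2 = (l - 5)*(l^3 + l^2) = l*(l - 5)*(l^2 + l) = l*(l - 5)*(l + 1)*(l)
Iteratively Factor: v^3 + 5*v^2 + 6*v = (v)*(v^2 + 5*v + 6) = v*(v + 3)*(v + 2)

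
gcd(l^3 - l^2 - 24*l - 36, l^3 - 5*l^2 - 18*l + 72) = l - 6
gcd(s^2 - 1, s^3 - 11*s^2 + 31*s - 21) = s - 1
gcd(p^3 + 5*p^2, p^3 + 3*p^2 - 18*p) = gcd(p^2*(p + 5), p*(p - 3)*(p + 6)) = p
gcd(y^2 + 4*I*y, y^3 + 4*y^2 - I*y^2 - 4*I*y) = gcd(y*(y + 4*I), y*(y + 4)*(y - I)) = y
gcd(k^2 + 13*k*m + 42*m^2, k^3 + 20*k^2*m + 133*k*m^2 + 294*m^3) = k^2 + 13*k*m + 42*m^2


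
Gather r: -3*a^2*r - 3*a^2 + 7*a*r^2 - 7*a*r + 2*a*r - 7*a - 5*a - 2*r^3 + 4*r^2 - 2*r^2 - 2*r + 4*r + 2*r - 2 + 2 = -3*a^2 - 12*a - 2*r^3 + r^2*(7*a + 2) + r*(-3*a^2 - 5*a + 4)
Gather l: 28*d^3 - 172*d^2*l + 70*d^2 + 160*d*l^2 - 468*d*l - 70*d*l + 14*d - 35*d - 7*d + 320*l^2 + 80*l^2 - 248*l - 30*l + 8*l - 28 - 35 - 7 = 28*d^3 + 70*d^2 - 28*d + l^2*(160*d + 400) + l*(-172*d^2 - 538*d - 270) - 70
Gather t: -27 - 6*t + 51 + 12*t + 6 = 6*t + 30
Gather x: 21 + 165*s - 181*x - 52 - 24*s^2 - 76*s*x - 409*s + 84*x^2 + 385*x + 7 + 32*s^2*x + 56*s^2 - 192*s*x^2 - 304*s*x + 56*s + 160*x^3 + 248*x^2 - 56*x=32*s^2 - 188*s + 160*x^3 + x^2*(332 - 192*s) + x*(32*s^2 - 380*s + 148) - 24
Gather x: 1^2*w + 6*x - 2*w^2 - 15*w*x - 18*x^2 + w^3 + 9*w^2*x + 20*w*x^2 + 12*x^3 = w^3 - 2*w^2 + w + 12*x^3 + x^2*(20*w - 18) + x*(9*w^2 - 15*w + 6)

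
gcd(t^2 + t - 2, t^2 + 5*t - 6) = t - 1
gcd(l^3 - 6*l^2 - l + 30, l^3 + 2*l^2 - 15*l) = l - 3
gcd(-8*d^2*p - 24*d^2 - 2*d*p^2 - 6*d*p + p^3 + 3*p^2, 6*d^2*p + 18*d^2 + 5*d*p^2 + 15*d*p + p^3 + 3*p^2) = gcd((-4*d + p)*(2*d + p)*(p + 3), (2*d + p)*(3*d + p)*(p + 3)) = 2*d*p + 6*d + p^2 + 3*p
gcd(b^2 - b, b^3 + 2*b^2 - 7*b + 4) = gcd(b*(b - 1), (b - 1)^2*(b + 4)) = b - 1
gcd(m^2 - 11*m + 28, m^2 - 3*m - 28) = m - 7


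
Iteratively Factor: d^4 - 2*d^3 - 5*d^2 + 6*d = (d)*(d^3 - 2*d^2 - 5*d + 6) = d*(d - 1)*(d^2 - d - 6) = d*(d - 1)*(d + 2)*(d - 3)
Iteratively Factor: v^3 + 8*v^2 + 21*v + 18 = (v + 3)*(v^2 + 5*v + 6) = (v + 3)^2*(v + 2)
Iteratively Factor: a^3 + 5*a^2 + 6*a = (a)*(a^2 + 5*a + 6) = a*(a + 2)*(a + 3)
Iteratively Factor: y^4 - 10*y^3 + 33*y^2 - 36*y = (y - 4)*(y^3 - 6*y^2 + 9*y) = (y - 4)*(y - 3)*(y^2 - 3*y) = (y - 4)*(y - 3)^2*(y)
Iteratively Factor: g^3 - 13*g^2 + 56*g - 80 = (g - 4)*(g^2 - 9*g + 20) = (g - 5)*(g - 4)*(g - 4)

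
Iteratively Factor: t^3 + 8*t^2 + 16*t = (t + 4)*(t^2 + 4*t) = (t + 4)^2*(t)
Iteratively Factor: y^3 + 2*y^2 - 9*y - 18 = (y + 2)*(y^2 - 9) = (y - 3)*(y + 2)*(y + 3)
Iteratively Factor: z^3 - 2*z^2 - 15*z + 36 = (z - 3)*(z^2 + z - 12) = (z - 3)*(z + 4)*(z - 3)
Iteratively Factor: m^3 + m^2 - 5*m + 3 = (m - 1)*(m^2 + 2*m - 3) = (m - 1)^2*(m + 3)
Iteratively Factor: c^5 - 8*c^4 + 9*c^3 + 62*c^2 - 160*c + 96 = (c + 3)*(c^4 - 11*c^3 + 42*c^2 - 64*c + 32) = (c - 4)*(c + 3)*(c^3 - 7*c^2 + 14*c - 8) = (c - 4)*(c - 1)*(c + 3)*(c^2 - 6*c + 8) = (c - 4)^2*(c - 1)*(c + 3)*(c - 2)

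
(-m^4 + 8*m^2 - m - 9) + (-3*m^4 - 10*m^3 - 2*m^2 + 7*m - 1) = -4*m^4 - 10*m^3 + 6*m^2 + 6*m - 10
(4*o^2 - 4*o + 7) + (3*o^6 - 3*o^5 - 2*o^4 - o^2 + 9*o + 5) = 3*o^6 - 3*o^5 - 2*o^4 + 3*o^2 + 5*o + 12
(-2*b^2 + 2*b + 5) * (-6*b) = 12*b^3 - 12*b^2 - 30*b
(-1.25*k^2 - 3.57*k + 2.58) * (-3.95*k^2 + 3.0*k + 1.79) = 4.9375*k^4 + 10.3515*k^3 - 23.1385*k^2 + 1.3497*k + 4.6182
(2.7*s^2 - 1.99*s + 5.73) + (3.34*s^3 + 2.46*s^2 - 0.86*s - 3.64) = 3.34*s^3 + 5.16*s^2 - 2.85*s + 2.09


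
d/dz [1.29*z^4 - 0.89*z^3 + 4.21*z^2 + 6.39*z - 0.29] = 5.16*z^3 - 2.67*z^2 + 8.42*z + 6.39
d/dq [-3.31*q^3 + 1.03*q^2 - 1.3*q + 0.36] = -9.93*q^2 + 2.06*q - 1.3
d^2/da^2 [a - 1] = 0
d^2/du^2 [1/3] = 0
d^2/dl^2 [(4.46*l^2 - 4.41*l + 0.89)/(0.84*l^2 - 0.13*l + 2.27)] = (3.5527136788005e-15*l^4 - 5.249328*l^3 - 47.258064*l^2 + 49.8708*l + 39.997064)/(0.592704*l^6 - 0.275184*l^5 + 4.847724*l^4 - 1.489501*l^3 + 13.100397*l^2 - 2.009631*l + 11.697083)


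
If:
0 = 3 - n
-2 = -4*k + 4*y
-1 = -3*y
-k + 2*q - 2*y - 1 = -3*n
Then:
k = 5/6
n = 3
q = -13/4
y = 1/3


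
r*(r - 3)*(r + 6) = r^3 + 3*r^2 - 18*r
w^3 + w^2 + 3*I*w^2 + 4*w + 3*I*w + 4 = (w + 1)*(w - I)*(w + 4*I)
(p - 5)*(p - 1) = p^2 - 6*p + 5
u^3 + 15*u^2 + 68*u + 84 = (u + 2)*(u + 6)*(u + 7)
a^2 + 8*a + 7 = (a + 1)*(a + 7)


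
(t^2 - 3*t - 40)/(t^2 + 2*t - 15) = (t - 8)/(t - 3)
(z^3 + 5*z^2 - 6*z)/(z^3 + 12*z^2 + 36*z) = (z - 1)/(z + 6)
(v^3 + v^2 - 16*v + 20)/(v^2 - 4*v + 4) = v + 5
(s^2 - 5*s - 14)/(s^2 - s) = (s^2 - 5*s - 14)/(s*(s - 1))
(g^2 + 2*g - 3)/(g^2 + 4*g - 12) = (g^2 + 2*g - 3)/(g^2 + 4*g - 12)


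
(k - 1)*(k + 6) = k^2 + 5*k - 6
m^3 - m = m*(m - 1)*(m + 1)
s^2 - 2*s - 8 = (s - 4)*(s + 2)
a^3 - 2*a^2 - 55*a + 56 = (a - 8)*(a - 1)*(a + 7)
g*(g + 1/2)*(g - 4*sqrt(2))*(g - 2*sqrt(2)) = g^4 - 6*sqrt(2)*g^3 + g^3/2 - 3*sqrt(2)*g^2 + 16*g^2 + 8*g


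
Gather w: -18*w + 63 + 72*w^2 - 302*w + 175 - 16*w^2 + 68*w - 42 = 56*w^2 - 252*w + 196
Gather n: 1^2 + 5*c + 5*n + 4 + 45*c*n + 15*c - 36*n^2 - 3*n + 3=20*c - 36*n^2 + n*(45*c + 2) + 8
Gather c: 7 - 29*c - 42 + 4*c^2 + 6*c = 4*c^2 - 23*c - 35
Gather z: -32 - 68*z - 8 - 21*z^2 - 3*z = -21*z^2 - 71*z - 40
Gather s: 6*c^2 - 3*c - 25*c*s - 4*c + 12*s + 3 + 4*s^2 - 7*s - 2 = 6*c^2 - 7*c + 4*s^2 + s*(5 - 25*c) + 1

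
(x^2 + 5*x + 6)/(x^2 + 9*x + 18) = (x + 2)/(x + 6)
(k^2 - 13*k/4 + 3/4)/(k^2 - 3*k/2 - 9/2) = (4*k - 1)/(2*(2*k + 3))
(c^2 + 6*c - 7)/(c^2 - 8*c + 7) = (c + 7)/(c - 7)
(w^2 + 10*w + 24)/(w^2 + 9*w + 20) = (w + 6)/(w + 5)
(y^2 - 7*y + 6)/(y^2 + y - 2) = (y - 6)/(y + 2)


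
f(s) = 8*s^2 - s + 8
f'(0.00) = -1.00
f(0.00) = 8.00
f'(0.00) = -1.00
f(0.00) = 8.00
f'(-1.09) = -18.44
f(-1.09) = 18.59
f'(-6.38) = -103.08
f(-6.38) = 340.02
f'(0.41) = 5.56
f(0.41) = 8.93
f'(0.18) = 1.88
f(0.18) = 8.08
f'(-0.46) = -8.36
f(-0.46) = 10.15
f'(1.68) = 25.88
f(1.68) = 28.90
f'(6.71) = 106.36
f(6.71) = 361.48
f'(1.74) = 26.84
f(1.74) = 30.48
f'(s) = 16*s - 1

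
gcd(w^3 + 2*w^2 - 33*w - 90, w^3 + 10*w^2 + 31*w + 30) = w^2 + 8*w + 15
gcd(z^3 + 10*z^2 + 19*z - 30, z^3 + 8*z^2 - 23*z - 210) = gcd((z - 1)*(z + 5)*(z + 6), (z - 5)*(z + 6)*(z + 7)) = z + 6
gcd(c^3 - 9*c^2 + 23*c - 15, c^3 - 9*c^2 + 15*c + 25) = c - 5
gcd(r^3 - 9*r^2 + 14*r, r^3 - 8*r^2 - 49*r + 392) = r - 7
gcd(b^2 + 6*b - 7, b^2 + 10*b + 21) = b + 7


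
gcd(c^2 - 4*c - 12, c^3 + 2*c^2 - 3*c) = 1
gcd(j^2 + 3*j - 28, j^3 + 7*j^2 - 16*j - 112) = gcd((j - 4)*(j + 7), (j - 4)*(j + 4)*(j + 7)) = j^2 + 3*j - 28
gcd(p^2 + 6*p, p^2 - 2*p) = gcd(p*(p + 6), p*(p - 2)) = p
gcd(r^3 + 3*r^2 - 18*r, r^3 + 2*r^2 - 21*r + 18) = r^2 + 3*r - 18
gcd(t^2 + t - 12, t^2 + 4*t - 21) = t - 3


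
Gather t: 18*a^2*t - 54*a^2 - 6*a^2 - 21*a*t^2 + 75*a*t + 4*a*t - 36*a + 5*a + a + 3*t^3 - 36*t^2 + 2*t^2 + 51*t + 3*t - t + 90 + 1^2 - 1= -60*a^2 - 30*a + 3*t^3 + t^2*(-21*a - 34) + t*(18*a^2 + 79*a + 53) + 90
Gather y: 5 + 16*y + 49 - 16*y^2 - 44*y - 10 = -16*y^2 - 28*y + 44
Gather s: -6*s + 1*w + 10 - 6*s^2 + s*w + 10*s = -6*s^2 + s*(w + 4) + w + 10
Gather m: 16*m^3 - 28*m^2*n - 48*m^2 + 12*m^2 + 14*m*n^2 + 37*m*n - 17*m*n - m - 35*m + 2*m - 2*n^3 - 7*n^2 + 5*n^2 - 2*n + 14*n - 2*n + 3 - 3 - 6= 16*m^3 + m^2*(-28*n - 36) + m*(14*n^2 + 20*n - 34) - 2*n^3 - 2*n^2 + 10*n - 6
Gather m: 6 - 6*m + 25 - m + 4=35 - 7*m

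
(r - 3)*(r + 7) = r^2 + 4*r - 21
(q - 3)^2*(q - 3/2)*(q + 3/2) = q^4 - 6*q^3 + 27*q^2/4 + 27*q/2 - 81/4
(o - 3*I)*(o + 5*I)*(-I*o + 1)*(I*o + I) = o^4 + o^3 + 3*I*o^3 + 13*o^2 + 3*I*o^2 + 13*o + 15*I*o + 15*I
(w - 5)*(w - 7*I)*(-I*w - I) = -I*w^3 - 7*w^2 + 4*I*w^2 + 28*w + 5*I*w + 35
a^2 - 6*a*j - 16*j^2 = (a - 8*j)*(a + 2*j)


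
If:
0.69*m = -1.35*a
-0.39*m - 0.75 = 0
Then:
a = 0.98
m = -1.92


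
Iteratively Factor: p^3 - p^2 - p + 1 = (p - 1)*(p^2 - 1) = (p - 1)*(p + 1)*(p - 1)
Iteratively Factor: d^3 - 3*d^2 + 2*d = (d - 2)*(d^2 - d) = d*(d - 2)*(d - 1)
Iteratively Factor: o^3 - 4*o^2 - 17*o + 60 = (o - 3)*(o^2 - o - 20) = (o - 3)*(o + 4)*(o - 5)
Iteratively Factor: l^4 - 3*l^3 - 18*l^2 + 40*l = (l + 4)*(l^3 - 7*l^2 + 10*l) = (l - 5)*(l + 4)*(l^2 - 2*l) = l*(l - 5)*(l + 4)*(l - 2)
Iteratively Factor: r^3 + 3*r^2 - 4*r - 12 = (r + 2)*(r^2 + r - 6) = (r - 2)*(r + 2)*(r + 3)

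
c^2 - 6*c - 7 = (c - 7)*(c + 1)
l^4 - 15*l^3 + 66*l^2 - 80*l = l*(l - 8)*(l - 5)*(l - 2)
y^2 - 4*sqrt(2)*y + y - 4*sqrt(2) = (y + 1)*(y - 4*sqrt(2))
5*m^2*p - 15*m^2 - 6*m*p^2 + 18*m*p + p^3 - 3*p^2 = (-5*m + p)*(-m + p)*(p - 3)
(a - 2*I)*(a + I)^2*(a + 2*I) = a^4 + 2*I*a^3 + 3*a^2 + 8*I*a - 4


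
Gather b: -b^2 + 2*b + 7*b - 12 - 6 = -b^2 + 9*b - 18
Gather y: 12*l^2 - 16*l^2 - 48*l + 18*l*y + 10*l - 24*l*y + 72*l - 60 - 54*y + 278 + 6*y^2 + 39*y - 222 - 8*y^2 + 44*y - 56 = -4*l^2 + 34*l - 2*y^2 + y*(29 - 6*l) - 60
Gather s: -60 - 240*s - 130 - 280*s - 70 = -520*s - 260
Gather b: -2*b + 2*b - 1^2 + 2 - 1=0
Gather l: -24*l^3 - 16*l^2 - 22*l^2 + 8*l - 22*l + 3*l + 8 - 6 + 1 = -24*l^3 - 38*l^2 - 11*l + 3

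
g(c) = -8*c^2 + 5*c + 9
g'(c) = 5 - 16*c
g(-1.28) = -10.51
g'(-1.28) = 25.48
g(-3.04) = -80.13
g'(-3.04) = 53.64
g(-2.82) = -68.72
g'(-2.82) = 50.12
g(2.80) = -39.72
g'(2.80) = -39.80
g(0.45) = 9.63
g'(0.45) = -2.20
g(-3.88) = -130.84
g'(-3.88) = 67.08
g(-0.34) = 6.38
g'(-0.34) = 10.44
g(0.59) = 9.17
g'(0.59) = -4.44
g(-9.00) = -684.00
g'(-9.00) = 149.00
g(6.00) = -249.00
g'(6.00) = -91.00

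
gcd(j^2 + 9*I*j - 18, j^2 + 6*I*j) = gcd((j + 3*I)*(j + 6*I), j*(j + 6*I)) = j + 6*I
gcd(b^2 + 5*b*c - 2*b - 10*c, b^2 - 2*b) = b - 2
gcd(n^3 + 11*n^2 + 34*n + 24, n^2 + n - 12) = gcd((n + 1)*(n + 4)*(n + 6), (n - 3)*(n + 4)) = n + 4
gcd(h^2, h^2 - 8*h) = h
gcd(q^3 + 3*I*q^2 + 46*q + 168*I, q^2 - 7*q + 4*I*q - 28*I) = q + 4*I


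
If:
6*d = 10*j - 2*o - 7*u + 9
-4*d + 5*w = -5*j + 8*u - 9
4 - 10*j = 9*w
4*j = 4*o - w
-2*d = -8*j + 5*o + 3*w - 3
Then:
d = -2605/176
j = -175/44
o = -243/88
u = 799/88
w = 107/22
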